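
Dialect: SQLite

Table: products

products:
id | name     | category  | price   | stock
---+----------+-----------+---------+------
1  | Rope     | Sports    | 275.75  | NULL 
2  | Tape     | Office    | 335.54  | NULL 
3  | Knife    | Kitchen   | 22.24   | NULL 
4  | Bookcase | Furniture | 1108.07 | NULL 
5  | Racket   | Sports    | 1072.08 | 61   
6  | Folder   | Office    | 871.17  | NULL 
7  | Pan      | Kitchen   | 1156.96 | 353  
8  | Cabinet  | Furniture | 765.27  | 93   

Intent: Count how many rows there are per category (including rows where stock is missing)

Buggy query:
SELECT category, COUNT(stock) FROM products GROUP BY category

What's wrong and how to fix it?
Bug: COUNT(column) counts non-NULL values only; rows with NULL stock aren't counted

Fix: Replace COUNT(stock) with COUNT(*)

Corrected query:
SELECT category, COUNT(*) FROM products GROUP BY category

Result:
category  | COUNT(*)
----------+---------
Furniture | 2       
Kitchen   | 2       
Office    | 2       
Sports    | 2       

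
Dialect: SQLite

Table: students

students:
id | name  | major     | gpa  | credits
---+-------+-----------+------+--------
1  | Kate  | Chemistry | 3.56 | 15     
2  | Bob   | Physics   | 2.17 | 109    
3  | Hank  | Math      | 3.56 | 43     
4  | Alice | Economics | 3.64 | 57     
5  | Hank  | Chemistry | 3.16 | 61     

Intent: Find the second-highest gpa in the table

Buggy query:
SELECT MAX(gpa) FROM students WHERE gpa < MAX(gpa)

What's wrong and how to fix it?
Bug: MAX(gpa) on the right of the comparison is an aggregate-in-WHERE error

Fix: Compute the overall MAX in a subquery, then take MAX of rows below it

Corrected query:
SELECT MAX(gpa) FROM students WHERE gpa < (SELECT MAX(gpa) FROM students)

Result:
MAX(gpa)
--------
3.56    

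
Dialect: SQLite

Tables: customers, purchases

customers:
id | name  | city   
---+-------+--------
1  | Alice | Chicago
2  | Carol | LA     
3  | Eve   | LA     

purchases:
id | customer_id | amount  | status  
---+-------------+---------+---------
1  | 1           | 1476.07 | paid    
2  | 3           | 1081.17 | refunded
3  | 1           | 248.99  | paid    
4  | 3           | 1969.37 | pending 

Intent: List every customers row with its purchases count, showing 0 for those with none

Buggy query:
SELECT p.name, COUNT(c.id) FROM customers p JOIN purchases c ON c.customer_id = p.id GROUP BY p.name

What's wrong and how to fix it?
Bug: An inner join excludes parents with zero children

Fix: Switch to LEFT JOIN to retain unmatched parent rows

Corrected query:
SELECT p.name, COUNT(c.id) FROM customers p LEFT JOIN purchases c ON c.customer_id = p.id GROUP BY p.name

Result:
name  | COUNT(c.id)
------+------------
Alice | 2          
Carol | 0          
Eve   | 2          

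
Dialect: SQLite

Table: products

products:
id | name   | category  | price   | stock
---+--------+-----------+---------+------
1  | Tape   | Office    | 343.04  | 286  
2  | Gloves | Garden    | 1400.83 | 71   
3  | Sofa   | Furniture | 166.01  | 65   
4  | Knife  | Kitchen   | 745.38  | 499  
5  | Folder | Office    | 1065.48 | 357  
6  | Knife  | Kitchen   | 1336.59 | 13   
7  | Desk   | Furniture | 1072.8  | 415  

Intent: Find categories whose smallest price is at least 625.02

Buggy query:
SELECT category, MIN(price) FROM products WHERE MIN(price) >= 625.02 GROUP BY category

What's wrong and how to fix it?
Bug: Aggregates like MIN are computed per group after WHERE runs

Fix: Replace WHERE with HAVING after the GROUP BY

Corrected query:
SELECT category, MIN(price) FROM products GROUP BY category HAVING MIN(price) >= 625.02

Result:
category | MIN(price)
---------+-----------
Garden   | 1400.83   
Kitchen  | 745.38    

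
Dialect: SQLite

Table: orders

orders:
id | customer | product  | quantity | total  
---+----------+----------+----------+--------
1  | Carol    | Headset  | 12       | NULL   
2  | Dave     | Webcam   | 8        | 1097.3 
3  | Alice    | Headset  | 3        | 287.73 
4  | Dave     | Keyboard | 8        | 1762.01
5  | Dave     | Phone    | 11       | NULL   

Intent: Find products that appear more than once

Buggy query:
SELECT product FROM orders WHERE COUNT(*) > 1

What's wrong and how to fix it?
Bug: COUNT(*) is an aggregate and cannot be used in WHERE

Fix: GROUP BY product, then filter groups with HAVING COUNT(*) > 1

Corrected query:
SELECT product FROM orders GROUP BY product HAVING COUNT(*) > 1

Result:
product
-------
Headset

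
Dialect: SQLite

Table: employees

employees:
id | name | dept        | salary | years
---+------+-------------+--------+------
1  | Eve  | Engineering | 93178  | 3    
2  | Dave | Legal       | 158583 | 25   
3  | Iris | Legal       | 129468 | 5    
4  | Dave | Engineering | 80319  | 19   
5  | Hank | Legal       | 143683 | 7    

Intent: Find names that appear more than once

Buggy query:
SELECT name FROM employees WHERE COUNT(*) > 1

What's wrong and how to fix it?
Bug: COUNT(*) is an aggregate and cannot be used in WHERE

Fix: Group first, then use HAVING for the count condition

Corrected query:
SELECT name FROM employees GROUP BY name HAVING COUNT(*) > 1

Result:
name
----
Dave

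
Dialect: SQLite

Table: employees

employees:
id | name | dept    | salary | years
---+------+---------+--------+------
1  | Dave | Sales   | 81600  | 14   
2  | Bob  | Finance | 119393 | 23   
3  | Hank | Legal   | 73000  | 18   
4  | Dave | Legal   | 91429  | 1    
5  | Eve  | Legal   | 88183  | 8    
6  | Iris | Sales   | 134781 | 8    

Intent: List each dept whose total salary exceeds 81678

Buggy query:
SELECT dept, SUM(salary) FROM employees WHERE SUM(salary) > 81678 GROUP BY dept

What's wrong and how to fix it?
Bug: Aggregate functions cannot appear in a WHERE clause

Fix: Use HAVING (which filters groups after aggregation) instead of WHERE

Corrected query:
SELECT dept, SUM(salary) FROM employees GROUP BY dept HAVING SUM(salary) > 81678

Result:
dept    | SUM(salary)
--------+------------
Finance | 119393     
Legal   | 252612     
Sales   | 216381     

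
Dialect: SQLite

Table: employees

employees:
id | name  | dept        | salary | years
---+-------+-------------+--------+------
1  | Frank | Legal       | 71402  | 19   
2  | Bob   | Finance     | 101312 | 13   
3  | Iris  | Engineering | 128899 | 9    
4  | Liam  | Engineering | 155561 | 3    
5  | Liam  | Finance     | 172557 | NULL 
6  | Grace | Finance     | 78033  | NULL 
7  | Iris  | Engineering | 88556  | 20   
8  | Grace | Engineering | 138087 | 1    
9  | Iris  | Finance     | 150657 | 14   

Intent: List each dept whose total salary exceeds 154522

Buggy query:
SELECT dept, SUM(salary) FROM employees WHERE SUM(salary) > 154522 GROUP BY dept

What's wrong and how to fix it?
Bug: SUM(salary) is an aggregate, but WHERE filters rows before aggregation

Fix: Move the aggregate condition to a HAVING clause

Corrected query:
SELECT dept, SUM(salary) FROM employees GROUP BY dept HAVING SUM(salary) > 154522

Result:
dept        | SUM(salary)
------------+------------
Engineering | 511103     
Finance     | 502559     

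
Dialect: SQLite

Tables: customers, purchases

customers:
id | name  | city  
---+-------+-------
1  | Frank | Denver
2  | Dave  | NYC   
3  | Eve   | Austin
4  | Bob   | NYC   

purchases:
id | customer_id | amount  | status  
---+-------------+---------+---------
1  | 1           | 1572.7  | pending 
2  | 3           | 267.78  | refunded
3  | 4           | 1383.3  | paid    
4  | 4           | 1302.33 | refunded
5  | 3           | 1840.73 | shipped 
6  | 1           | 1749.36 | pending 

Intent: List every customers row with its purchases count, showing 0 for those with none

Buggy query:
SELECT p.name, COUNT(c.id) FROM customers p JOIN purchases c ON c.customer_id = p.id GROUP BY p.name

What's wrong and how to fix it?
Bug: INNER JOIN drops customers rows that have no matching purchases rows

Fix: Switch to LEFT JOIN to retain unmatched parent rows

Corrected query:
SELECT p.name, COUNT(c.id) FROM customers p LEFT JOIN purchases c ON c.customer_id = p.id GROUP BY p.name

Result:
name  | COUNT(c.id)
------+------------
Bob   | 2          
Dave  | 0          
Eve   | 2          
Frank | 2          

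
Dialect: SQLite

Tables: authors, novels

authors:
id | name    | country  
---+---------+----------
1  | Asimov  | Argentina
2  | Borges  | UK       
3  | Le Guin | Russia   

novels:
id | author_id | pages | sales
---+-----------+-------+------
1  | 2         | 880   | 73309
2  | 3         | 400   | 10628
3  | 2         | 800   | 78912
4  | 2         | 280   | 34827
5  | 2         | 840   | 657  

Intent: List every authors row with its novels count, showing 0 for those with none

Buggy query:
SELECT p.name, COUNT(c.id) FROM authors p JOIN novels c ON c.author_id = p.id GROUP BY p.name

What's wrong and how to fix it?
Bug: An inner join excludes parents with zero children

Fix: Switch to LEFT JOIN to retain unmatched parent rows

Corrected query:
SELECT p.name, COUNT(c.id) FROM authors p LEFT JOIN novels c ON c.author_id = p.id GROUP BY p.name

Result:
name    | COUNT(c.id)
--------+------------
Asimov  | 0          
Borges  | 4          
Le Guin | 1          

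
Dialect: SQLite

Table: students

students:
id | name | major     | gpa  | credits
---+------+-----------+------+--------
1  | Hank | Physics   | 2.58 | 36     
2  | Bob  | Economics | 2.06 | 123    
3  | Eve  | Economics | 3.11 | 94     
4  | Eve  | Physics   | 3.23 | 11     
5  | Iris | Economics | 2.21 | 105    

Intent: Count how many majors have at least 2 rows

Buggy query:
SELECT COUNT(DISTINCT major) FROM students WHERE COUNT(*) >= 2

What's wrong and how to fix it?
Bug: WHERE filters individual rows, not groups, so a group-level COUNT is invalid there

Fix: Use a subquery that GROUPs and filters with HAVING, then count its rows

Corrected query:
SELECT COUNT(*) FROM (SELECT major FROM students GROUP BY major HAVING COUNT(*) >= 2)

Result:
COUNT(*)
--------
2       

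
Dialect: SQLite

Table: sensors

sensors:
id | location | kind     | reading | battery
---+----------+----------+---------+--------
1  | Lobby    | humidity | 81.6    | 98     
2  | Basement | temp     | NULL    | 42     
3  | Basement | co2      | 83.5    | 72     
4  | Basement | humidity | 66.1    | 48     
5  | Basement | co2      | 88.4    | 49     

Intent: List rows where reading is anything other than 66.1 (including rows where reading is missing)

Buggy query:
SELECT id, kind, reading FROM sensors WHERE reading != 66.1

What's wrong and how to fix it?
Bug: Inequality against NULL is unknown, not true; rows with NULL are dropped

Fix: Handle NULL separately with IS NULL alongside the inequality

Corrected query:
SELECT id, kind, reading FROM sensors WHERE reading != 66.1 OR reading IS NULL

Result:
id | kind     | reading
---+----------+--------
1  | humidity | 81.6   
2  | temp     | NULL   
3  | co2      | 83.5   
5  | co2      | 88.4   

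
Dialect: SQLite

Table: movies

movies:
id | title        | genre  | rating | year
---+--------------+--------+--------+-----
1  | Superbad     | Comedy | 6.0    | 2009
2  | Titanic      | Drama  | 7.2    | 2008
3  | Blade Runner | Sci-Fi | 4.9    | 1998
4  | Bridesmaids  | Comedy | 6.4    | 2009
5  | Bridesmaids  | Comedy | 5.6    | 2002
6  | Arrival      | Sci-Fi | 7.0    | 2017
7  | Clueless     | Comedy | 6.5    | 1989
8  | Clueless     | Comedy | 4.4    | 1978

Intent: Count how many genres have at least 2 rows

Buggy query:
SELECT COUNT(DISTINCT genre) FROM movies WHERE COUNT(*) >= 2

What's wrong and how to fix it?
Bug: COUNT(*) cannot appear in WHERE; the per-group count doesn't exist yet

Fix: Group first with HAVING COUNT(*) >= 2, then COUNT the resulting groups

Corrected query:
SELECT COUNT(*) FROM (SELECT genre FROM movies GROUP BY genre HAVING COUNT(*) >= 2)

Result:
COUNT(*)
--------
2       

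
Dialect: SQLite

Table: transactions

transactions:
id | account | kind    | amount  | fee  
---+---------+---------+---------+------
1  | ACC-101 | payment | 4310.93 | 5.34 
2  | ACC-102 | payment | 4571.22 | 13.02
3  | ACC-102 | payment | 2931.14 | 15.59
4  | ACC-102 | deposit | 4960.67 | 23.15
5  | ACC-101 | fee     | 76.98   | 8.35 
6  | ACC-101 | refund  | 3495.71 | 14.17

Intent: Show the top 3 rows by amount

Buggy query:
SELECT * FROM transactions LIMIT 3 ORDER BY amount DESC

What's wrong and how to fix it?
Bug: LIMIT must come after ORDER BY

Fix: Sort with ORDER BY, then apply LIMIT

Corrected query:
SELECT * FROM transactions ORDER BY amount DESC LIMIT 3

Result:
id | account | kind    | amount  | fee  
---+---------+---------+---------+------
4  | ACC-102 | deposit | 4960.67 | 23.15
2  | ACC-102 | payment | 4571.22 | 13.02
1  | ACC-101 | payment | 4310.93 | 5.34 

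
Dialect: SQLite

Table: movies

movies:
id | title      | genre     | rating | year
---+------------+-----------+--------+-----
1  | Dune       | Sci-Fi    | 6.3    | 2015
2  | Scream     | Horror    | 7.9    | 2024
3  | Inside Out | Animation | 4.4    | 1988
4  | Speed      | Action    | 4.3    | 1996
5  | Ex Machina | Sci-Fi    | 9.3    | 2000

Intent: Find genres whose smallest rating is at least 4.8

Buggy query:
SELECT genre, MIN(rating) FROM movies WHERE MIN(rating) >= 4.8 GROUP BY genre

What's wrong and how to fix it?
Bug: Aggregates like MIN are computed per group after WHERE runs

Fix: Use HAVING for the per-group MIN condition

Corrected query:
SELECT genre, MIN(rating) FROM movies GROUP BY genre HAVING MIN(rating) >= 4.8

Result:
genre  | MIN(rating)
-------+------------
Horror | 7.9        
Sci-Fi | 6.3        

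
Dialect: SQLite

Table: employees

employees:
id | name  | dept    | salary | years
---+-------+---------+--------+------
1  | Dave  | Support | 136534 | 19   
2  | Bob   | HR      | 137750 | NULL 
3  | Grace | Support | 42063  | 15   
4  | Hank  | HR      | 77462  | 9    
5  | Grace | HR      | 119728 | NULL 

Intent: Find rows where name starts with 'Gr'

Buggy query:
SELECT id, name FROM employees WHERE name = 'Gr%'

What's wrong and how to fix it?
Bug: Wildcards only work with LIKE; '=' treats '%' as a literal character

Fix: Use LIKE for wildcard pattern matching

Corrected query:
SELECT id, name FROM employees WHERE name LIKE 'Gr%'

Result:
id | name 
---+------
3  | Grace
5  | Grace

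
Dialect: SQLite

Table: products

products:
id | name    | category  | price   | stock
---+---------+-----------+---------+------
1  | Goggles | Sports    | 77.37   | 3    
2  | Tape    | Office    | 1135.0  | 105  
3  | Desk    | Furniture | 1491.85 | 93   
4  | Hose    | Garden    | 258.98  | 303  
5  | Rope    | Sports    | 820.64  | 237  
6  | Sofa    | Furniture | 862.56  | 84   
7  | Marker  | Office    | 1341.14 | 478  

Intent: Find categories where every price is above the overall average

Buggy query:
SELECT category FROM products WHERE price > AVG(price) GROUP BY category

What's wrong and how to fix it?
Bug: AVG() is an aggregate; it can't sit directly in WHERE

Fix: Compute the overall average in a scalar subquery and compare each group's MIN against it in HAVING

Corrected query:
SELECT category FROM products GROUP BY category HAVING MIN(price) > (SELECT AVG(price) FROM products)

Result:
category 
---------
Furniture
Office   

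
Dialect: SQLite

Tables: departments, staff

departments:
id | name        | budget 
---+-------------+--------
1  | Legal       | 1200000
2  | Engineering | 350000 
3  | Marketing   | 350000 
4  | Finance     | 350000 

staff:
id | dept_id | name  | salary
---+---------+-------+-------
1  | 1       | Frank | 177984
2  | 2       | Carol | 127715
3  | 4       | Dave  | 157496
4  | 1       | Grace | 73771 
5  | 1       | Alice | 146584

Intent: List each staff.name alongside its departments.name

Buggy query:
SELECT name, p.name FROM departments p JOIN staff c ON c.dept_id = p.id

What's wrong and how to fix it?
Bug: 'name' exists in both joined tables, so the database can't tell which one is meant

Fix: Qualify the column with its table alias (c.name)

Corrected query:
SELECT c.name, p.name FROM departments p JOIN staff c ON c.dept_id = p.id

Result:
name  | name       
------+------------
Frank | Legal      
Carol | Engineering
Dave  | Finance    
Grace | Legal      
Alice | Legal      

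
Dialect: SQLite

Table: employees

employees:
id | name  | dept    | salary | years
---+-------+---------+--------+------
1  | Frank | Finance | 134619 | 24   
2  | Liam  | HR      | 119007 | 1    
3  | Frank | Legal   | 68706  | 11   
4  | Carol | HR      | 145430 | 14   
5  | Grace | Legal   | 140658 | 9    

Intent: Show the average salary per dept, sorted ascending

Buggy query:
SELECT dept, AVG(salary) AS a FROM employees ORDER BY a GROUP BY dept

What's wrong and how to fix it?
Bug: GROUP BY must precede ORDER BY

Fix: Reorder: SELECT … FROM … GROUP BY … ORDER BY …

Corrected query:
SELECT dept, AVG(salary) AS a FROM employees GROUP BY dept ORDER BY a

Result:
dept    | a       
--------+---------
Legal   | 104682  
HR      | 132218.5
Finance | 134619  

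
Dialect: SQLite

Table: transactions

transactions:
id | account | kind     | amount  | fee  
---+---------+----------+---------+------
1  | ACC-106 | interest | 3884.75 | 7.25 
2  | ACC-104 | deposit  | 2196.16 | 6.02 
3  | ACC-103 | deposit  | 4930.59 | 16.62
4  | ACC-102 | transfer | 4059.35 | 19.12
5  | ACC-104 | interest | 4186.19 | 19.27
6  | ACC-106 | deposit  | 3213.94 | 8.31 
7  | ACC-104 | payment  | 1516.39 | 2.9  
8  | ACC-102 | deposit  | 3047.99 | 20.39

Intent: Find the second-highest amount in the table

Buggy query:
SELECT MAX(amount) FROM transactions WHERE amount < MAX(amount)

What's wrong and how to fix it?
Bug: The inner MAX is an aggregate inside WHERE, which is not allowed

Fix: Compute the overall MAX in a subquery, then take MAX of rows below it

Corrected query:
SELECT MAX(amount) FROM transactions WHERE amount < (SELECT MAX(amount) FROM transactions)

Result:
MAX(amount)
-----------
4186.19    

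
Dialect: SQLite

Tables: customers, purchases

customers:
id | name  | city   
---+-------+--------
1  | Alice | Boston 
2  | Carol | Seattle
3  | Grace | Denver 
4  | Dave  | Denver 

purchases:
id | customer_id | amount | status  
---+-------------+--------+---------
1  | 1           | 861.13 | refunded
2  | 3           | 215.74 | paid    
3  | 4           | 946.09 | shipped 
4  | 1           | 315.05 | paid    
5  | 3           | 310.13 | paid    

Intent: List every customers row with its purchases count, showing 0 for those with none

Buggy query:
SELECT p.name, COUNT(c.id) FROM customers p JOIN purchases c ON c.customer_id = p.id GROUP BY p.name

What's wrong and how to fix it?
Bug: An inner join excludes parents with zero children

Fix: Switch to LEFT JOIN to retain unmatched parent rows

Corrected query:
SELECT p.name, COUNT(c.id) FROM customers p LEFT JOIN purchases c ON c.customer_id = p.id GROUP BY p.name

Result:
name  | COUNT(c.id)
------+------------
Alice | 2          
Carol | 0          
Dave  | 1          
Grace | 2          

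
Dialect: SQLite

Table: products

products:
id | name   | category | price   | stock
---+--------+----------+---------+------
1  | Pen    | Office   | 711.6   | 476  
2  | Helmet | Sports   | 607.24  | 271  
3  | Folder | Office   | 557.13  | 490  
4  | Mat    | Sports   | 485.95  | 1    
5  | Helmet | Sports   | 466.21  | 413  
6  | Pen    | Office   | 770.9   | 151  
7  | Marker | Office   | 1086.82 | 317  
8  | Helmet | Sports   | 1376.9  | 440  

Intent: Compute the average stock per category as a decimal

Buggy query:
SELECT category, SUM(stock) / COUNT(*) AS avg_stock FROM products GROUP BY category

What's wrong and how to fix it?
Bug: SUM(stock) and COUNT(*) are both integers; the division truncates the fractional part

Fix: Multiply by 1.0 (or CAST to REAL) to force floating-point division

Corrected query:
SELECT category, SUM(stock) * 1.0 / COUNT(*) AS avg_stock FROM products GROUP BY category

Result:
category | avg_stock
---------+----------
Office   | 358.5    
Sports   | 281.25   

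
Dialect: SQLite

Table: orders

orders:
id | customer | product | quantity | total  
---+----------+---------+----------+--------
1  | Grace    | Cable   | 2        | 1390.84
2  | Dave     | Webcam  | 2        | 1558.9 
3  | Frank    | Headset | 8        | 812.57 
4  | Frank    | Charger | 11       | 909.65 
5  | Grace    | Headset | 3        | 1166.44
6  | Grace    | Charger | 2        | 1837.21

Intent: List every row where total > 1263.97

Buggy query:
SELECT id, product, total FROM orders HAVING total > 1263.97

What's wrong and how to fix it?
Bug: This is a non-aggregate query (no GROUP BY, no aggregates), so in SQLite the HAVING clause is invalid here; a row-level condition belongs in WHERE

Fix: Use WHERE for row-level filtering

Corrected query:
SELECT id, product, total FROM orders WHERE total > 1263.97

Result:
id | product | total  
---+---------+--------
1  | Cable   | 1390.84
2  | Webcam  | 1558.9 
6  | Charger | 1837.21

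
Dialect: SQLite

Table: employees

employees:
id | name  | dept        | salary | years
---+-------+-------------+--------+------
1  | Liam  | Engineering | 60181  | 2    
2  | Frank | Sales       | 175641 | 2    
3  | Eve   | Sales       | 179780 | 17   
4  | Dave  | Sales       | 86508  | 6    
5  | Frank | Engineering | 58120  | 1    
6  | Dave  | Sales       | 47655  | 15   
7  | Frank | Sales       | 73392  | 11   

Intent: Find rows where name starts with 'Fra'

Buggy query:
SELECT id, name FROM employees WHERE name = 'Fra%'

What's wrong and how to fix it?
Bug: Wildcards only work with LIKE; '=' treats '%' as a literal character

Fix: Use LIKE for wildcard pattern matching

Corrected query:
SELECT id, name FROM employees WHERE name LIKE 'Fra%'

Result:
id | name 
---+------
2  | Frank
5  | Frank
7  | Frank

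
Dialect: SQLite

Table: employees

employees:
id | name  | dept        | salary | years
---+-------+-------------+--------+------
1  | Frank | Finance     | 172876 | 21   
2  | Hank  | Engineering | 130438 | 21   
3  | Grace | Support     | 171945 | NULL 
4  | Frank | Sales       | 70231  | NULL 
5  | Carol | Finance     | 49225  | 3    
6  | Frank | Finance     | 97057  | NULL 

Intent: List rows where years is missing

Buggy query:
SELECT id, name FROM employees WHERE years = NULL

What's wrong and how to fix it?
Bug: '= NULL' is always unknown in SQL three-valued logic, so no rows match

Fix: Use IS NULL to test for NULL

Corrected query:
SELECT id, name FROM employees WHERE years IS NULL

Result:
id | name 
---+------
3  | Grace
4  | Frank
6  | Frank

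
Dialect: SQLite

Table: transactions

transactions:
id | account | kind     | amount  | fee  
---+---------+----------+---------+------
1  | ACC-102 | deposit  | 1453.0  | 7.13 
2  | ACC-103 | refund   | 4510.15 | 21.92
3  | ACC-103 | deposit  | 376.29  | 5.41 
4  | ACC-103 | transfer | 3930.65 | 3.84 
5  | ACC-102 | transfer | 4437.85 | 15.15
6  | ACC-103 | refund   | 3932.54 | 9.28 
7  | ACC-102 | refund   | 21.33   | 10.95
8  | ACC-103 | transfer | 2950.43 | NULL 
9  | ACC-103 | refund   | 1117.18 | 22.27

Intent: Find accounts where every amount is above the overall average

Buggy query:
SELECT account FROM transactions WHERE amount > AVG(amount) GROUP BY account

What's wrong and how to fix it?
Bug: AVG() is an aggregate; it can't sit directly in WHERE

Fix: Use a subquery for AVG and a HAVING MIN(...) filter so the condition holds for every row in the group

Corrected query:
SELECT account FROM transactions GROUP BY account HAVING MIN(amount) > (SELECT AVG(amount) FROM transactions)

Result:
(no rows)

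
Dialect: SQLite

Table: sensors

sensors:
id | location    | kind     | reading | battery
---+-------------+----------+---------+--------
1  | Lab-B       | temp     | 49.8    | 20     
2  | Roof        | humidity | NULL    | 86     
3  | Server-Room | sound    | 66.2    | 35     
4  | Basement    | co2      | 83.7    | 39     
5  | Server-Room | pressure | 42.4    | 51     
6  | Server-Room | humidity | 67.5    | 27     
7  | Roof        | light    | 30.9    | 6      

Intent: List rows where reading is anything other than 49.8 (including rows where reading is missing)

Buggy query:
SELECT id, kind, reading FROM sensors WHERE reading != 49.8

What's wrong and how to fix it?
Bug: Inequality against NULL is unknown, not true; rows with NULL are dropped

Fix: Handle NULL separately with IS NULL alongside the inequality

Corrected query:
SELECT id, kind, reading FROM sensors WHERE reading != 49.8 OR reading IS NULL

Result:
id | kind     | reading
---+----------+--------
2  | humidity | NULL   
3  | sound    | 66.2   
4  | co2      | 83.7   
5  | pressure | 42.4   
6  | humidity | 67.5   
7  | light    | 30.9   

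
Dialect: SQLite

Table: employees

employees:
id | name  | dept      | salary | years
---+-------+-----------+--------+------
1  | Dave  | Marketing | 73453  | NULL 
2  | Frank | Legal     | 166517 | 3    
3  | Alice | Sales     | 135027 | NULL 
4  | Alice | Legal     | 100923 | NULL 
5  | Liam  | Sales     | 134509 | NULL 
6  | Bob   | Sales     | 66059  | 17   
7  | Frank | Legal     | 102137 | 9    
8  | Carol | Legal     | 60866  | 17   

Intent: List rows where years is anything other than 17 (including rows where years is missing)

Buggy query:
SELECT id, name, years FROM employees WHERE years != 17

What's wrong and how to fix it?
Bug: Inequality against NULL is unknown, not true; rows with NULL are dropped

Fix: Add an explicit OR years IS NULL to include the missing-value rows

Corrected query:
SELECT id, name, years FROM employees WHERE years != 17 OR years IS NULL

Result:
id | name  | years
---+-------+------
1  | Dave  | NULL 
2  | Frank | 3    
3  | Alice | NULL 
4  | Alice | NULL 
5  | Liam  | NULL 
7  | Frank | 9    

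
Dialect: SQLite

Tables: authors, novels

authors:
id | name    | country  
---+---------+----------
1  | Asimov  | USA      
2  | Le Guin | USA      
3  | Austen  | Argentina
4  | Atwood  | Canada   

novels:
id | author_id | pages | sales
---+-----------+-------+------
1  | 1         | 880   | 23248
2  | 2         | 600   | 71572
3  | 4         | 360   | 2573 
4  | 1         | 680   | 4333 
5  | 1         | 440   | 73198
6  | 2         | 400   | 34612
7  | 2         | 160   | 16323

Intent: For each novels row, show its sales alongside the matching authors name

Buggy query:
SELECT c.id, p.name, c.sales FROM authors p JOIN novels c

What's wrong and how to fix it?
Bug: JOIN with no ON clause produces a cartesian product; every novels row pairs with every authors row

Fix: Specify the join condition linking the foreign key to the parent id

Corrected query:
SELECT c.id, p.name, c.sales FROM authors p JOIN novels c ON c.author_id = p.id

Result:
id | name    | sales
---+---------+------
1  | Asimov  | 23248
2  | Le Guin | 71572
3  | Atwood  | 2573 
4  | Asimov  | 4333 
5  | Asimov  | 73198
6  | Le Guin | 34612
7  | Le Guin | 16323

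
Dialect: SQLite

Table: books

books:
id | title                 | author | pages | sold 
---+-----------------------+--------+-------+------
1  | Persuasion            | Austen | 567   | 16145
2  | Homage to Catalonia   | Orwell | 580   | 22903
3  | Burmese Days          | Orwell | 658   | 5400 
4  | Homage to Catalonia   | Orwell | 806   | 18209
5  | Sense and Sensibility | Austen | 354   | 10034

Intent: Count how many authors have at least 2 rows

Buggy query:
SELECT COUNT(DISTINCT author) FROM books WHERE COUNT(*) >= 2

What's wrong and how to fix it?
Bug: COUNT(*) cannot appear in WHERE; the per-group count doesn't exist yet

Fix: Use a subquery that GROUPs and filters with HAVING, then count its rows

Corrected query:
SELECT COUNT(*) FROM (SELECT author FROM books GROUP BY author HAVING COUNT(*) >= 2)

Result:
COUNT(*)
--------
2       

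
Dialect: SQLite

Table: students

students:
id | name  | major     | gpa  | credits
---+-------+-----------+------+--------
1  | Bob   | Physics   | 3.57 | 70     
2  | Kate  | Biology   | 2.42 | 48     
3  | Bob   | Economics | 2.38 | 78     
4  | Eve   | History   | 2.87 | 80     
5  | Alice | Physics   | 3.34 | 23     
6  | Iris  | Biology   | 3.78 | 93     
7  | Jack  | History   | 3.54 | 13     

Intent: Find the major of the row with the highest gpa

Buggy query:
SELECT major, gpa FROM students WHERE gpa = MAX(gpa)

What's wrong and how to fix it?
Bug: WHERE is evaluated per row; an aggregate over the whole table isn't defined there

Fix: Use a subquery: WHERE gpa = (SELECT MAX(gpa) FROM students)

Corrected query:
SELECT major, gpa FROM students WHERE gpa = (SELECT MAX(gpa) FROM students)

Result:
major   | gpa 
--------+-----
Biology | 3.78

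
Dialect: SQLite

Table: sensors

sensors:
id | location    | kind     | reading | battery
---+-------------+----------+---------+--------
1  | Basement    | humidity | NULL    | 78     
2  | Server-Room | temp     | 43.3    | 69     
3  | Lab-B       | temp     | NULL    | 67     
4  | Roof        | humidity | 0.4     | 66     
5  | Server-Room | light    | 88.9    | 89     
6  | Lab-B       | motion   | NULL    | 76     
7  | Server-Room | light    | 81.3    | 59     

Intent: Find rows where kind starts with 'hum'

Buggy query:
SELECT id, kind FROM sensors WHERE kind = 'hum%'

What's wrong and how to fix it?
Bug: Wildcards only work with LIKE; '=' treats '%' as a literal character

Fix: Use LIKE for wildcard pattern matching

Corrected query:
SELECT id, kind FROM sensors WHERE kind LIKE 'hum%'

Result:
id | kind    
---+---------
1  | humidity
4  | humidity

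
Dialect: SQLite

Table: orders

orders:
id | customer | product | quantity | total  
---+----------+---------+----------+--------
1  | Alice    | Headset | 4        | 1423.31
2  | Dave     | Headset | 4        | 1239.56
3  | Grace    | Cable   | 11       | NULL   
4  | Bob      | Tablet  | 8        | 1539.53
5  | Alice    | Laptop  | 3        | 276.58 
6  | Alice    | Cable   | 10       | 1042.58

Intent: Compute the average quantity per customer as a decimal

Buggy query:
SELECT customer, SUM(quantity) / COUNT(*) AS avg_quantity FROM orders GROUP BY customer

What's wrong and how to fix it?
Bug: Both operands are integers, so '/' performs integer division and truncates

Fix: Multiply by 1.0 (or CAST to REAL) to force floating-point division

Corrected query:
SELECT customer, SUM(quantity) * 1.0 / COUNT(*) AS avg_quantity FROM orders GROUP BY customer

Result:
customer | avg_quantity
---------+-------------
Alice    | 5.666667    
Bob      | 8           
Dave     | 4           
Grace    | 11          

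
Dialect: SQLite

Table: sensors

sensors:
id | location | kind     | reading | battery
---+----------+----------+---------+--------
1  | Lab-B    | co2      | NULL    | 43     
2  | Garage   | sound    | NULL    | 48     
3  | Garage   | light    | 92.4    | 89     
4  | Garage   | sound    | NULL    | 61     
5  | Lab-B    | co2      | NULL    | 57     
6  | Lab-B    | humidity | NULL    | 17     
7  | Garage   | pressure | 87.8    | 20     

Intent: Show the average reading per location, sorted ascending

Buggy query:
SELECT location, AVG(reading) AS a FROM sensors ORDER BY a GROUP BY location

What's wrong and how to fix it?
Bug: ORDER BY appears before GROUP BY; SQL clause order requires GROUP BY first

Fix: Reorder: SELECT … FROM … GROUP BY … ORDER BY …

Corrected query:
SELECT location, AVG(reading) AS a FROM sensors GROUP BY location ORDER BY a

Result:
location | a   
---------+-----
Lab-B    | NULL
Garage   | 90.1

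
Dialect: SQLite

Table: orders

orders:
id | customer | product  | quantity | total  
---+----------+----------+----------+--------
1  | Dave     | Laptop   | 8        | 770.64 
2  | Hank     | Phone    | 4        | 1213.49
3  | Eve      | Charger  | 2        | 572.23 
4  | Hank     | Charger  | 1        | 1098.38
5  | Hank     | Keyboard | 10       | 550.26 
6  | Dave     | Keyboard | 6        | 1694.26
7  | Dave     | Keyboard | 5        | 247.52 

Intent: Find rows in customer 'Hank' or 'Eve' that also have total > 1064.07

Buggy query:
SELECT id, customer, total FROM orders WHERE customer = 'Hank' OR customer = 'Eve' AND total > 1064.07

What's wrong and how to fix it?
Bug: AND binds tighter than OR, so this parses as customer = 'Hank' OR (customer = 'Eve' AND total > 1064.07)

Fix: Group the OR with parentheses (or use IN), then AND the threshold

Corrected query:
SELECT id, customer, total FROM orders WHERE (customer = 'Hank' OR customer = 'Eve') AND total > 1064.07

Result:
id | customer | total  
---+----------+--------
2  | Hank     | 1213.49
4  | Hank     | 1098.38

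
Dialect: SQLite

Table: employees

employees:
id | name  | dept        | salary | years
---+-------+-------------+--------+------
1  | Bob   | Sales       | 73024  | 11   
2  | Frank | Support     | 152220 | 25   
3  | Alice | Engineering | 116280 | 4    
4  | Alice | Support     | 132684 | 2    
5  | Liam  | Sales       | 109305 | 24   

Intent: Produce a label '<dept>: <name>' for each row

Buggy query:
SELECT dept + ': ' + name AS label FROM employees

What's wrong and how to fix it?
Bug: SQLite uses || for string concatenation; + coerces text to numbers (yielding 0)

Fix: Use the || operator for string concatenation

Corrected query:
SELECT dept || ': ' || name AS label FROM employees

Result:
label             
------------------
Sales: Bob        
Support: Frank    
Engineering: Alice
Support: Alice    
Sales: Liam       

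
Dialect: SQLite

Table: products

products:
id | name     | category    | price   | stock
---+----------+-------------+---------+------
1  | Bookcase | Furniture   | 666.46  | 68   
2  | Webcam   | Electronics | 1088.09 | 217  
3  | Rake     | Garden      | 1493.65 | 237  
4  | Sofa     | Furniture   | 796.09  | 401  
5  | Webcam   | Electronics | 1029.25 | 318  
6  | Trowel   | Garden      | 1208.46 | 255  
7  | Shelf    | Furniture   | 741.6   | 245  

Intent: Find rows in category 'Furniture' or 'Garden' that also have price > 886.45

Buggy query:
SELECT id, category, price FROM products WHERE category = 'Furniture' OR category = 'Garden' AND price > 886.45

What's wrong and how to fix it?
Bug: Without parentheses, AND is evaluated before OR, so the price filter only applies to the 'Garden' branch

Fix: Add parentheses around the OR so the AND applies to both alternatives

Corrected query:
SELECT id, category, price FROM products WHERE (category = 'Furniture' OR category = 'Garden') AND price > 886.45

Result:
id | category | price  
---+----------+--------
3  | Garden   | 1493.65
6  | Garden   | 1208.46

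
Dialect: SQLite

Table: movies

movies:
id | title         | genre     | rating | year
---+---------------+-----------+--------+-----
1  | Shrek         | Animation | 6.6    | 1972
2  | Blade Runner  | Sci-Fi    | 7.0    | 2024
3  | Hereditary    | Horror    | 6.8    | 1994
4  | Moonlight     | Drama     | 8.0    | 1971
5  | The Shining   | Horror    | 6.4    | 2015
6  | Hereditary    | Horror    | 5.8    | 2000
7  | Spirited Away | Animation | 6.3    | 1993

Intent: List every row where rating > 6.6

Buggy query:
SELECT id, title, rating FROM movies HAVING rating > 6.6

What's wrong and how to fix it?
Bug: This is a non-aggregate query (no GROUP BY, no aggregates), so in SQLite the HAVING clause is invalid here; a row-level condition belongs in WHERE

Fix: Replace HAVING with WHERE since the condition applies to individual rows

Corrected query:
SELECT id, title, rating FROM movies WHERE rating > 6.6

Result:
id | title        | rating
---+--------------+-------
2  | Blade Runner | 7     
3  | Hereditary   | 6.8   
4  | Moonlight    | 8     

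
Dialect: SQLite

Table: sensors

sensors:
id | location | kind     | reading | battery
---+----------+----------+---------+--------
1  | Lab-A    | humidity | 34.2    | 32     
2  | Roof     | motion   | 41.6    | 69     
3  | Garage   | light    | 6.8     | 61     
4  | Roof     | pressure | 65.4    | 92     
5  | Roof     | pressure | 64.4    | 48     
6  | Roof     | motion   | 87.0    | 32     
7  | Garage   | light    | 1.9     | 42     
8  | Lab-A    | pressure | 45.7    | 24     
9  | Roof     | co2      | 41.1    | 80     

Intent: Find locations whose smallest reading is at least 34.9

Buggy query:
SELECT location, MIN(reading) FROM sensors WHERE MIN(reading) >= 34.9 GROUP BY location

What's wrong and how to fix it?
Bug: MIN() in WHERE is a misuse of aggregate

Fix: Use HAVING for the per-group MIN condition

Corrected query:
SELECT location, MIN(reading) FROM sensors GROUP BY location HAVING MIN(reading) >= 34.9

Result:
location | MIN(reading)
---------+-------------
Roof     | 41.1        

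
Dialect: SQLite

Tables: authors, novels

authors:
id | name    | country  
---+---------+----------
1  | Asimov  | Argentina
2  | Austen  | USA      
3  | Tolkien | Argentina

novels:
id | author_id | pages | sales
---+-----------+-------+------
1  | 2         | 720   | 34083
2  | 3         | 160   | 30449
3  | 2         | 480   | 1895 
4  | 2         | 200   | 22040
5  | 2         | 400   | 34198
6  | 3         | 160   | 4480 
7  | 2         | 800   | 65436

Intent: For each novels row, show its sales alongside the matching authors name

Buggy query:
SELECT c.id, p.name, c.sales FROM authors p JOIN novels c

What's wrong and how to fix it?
Bug: JOIN with no ON clause produces a cartesian product; every novels row pairs with every authors row

Fix: Specify the join condition linking the foreign key to the parent id

Corrected query:
SELECT c.id, p.name, c.sales FROM authors p JOIN novels c ON c.author_id = p.id

Result:
id | name    | sales
---+---------+------
1  | Austen  | 34083
2  | Tolkien | 30449
3  | Austen  | 1895 
4  | Austen  | 22040
5  | Austen  | 34198
6  | Tolkien | 4480 
7  | Austen  | 65436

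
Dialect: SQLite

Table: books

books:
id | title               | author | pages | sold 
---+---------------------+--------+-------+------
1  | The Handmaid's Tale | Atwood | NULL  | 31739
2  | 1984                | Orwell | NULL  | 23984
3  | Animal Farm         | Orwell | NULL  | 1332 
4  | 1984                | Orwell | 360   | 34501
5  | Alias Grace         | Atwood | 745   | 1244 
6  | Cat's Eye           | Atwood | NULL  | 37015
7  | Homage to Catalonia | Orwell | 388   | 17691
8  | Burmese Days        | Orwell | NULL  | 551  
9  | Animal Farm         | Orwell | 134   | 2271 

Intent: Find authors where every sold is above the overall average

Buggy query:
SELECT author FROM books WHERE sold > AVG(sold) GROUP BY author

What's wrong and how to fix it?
Bug: AVG() is an aggregate; it can't sit directly in WHERE

Fix: Use a subquery for AVG and a HAVING MIN(...) filter so the condition holds for every row in the group

Corrected query:
SELECT author FROM books GROUP BY author HAVING MIN(sold) > (SELECT AVG(sold) FROM books)

Result:
(no rows)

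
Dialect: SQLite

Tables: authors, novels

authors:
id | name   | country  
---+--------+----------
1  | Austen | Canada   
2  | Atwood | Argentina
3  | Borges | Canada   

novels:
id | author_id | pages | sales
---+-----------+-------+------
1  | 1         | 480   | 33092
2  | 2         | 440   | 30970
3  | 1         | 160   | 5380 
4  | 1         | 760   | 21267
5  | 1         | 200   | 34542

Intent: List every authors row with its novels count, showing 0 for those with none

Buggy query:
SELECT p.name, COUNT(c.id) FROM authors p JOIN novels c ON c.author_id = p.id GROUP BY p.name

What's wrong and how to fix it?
Bug: An inner join excludes parents with zero children

Fix: Use LEFT JOIN so parents without children still appear (COUNT(c.id) gives 0)

Corrected query:
SELECT p.name, COUNT(c.id) FROM authors p LEFT JOIN novels c ON c.author_id = p.id GROUP BY p.name

Result:
name   | COUNT(c.id)
-------+------------
Atwood | 1          
Austen | 4          
Borges | 0          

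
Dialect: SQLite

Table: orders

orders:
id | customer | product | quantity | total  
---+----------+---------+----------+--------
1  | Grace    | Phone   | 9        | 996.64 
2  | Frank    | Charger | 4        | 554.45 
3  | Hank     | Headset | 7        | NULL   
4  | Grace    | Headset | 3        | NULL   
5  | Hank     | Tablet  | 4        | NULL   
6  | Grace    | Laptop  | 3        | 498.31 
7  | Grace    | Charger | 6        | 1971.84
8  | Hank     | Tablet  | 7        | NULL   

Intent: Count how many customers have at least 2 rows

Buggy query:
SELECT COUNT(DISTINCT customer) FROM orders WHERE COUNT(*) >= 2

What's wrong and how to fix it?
Bug: WHERE filters individual rows, not groups, so a group-level COUNT is invalid there

Fix: Group first with HAVING COUNT(*) >= 2, then COUNT the resulting groups

Corrected query:
SELECT COUNT(*) FROM (SELECT customer FROM orders GROUP BY customer HAVING COUNT(*) >= 2)

Result:
COUNT(*)
--------
2       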